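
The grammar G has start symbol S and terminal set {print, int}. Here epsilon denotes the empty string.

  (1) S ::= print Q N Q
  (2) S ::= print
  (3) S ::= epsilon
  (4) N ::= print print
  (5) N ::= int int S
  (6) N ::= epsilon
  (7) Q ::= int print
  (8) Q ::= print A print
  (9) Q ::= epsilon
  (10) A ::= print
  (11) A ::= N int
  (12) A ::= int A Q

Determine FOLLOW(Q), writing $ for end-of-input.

{$, int, print}

FIRST(S) = {epsilon, print}
FIRST(N) = {epsilon, int, print}
FIRST(Q) = {epsilon, int, print}
FIRST(A) = {int, print}  (via N int)
FOLLOW(S) includes $ since S is the start symbol.
FOLLOW(A): in Q::=print A print, A is followed by print with FIRST {print}; in A::=int A Q, A is followed by Q with FIRST {epsilon, int, print}; in A::=int A Q, the suffix after A is nullable (adds nothing new). Thus FOLLOW(A) = {int, print}.
FOLLOW(S): in N::=int int S, the suffix after S is empty, so FOLLOW(S) ⊇ FOLLOW(N) = {$, int, print}. Thus FOLLOW(S) = {$, int, print}.
FOLLOW(N): in S::=print Q N Q, N is followed by Q with FIRST {epsilon, int, print}; in S::=print Q N Q, the suffix after N is nullable, so FOLLOW(N) ⊇ FOLLOW(S) = {$, int, print}; in A::=N int, N is followed by int with FIRST {int}. Thus FOLLOW(N) = {$, int, print}.
FOLLOW(Q): in S::=print Q N Q (occurrence 1), Q is followed by N Q with FIRST {epsilon, int, print}; in S::=print Q N Q (occurrence 1), the suffix after Q is nullable, so FOLLOW(Q) ⊇ FOLLOW(S) = {$, int, print}; in S::=print Q N Q (occurrence 2), the suffix after Q is empty, so FOLLOW(Q) ⊇ FOLLOW(S) = {$, int, print}; in A::=int A Q, the suffix after Q is empty, so FOLLOW(Q) ⊇ FOLLOW(A) = {int, print}. Thus FOLLOW(Q) = {$, int, print}.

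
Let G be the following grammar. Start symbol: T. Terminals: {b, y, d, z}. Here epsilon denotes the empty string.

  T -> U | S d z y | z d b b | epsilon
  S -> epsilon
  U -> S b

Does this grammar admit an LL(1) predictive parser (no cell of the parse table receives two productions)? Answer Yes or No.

Yes

FIRST(T) = {epsilon, b, d, z}
FIRST(S) = {epsilon}
FIRST(U) = {b}
FOLLOW(T) = {$}
FOLLOW(S) = {b, d}
FOLLOW(U) = {$}
Each cell of M receives at most one production.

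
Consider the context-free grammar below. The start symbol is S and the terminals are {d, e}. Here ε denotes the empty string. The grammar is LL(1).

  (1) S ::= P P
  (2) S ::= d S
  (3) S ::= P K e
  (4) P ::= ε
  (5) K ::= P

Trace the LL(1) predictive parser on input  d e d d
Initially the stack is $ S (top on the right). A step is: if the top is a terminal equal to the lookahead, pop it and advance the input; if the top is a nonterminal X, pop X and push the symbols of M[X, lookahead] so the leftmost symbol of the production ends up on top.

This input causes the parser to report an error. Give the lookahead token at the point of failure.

     Stack    Input      Action
  1  $ S      d e d d $  expand S ::= d S
  2  $ S d    d e d d $  match d
  3  $ S      e d d $    expand S ::= P K e
  4  $ e K P  e d d $    expand P ::= ε
  5  $ e K    e d d $    expand K ::= P
  6  $ e P    e d d $    expand P ::= ε
  7  $ e      e d d $    match e
  8  $        d d $      error: stack empty but input remains

d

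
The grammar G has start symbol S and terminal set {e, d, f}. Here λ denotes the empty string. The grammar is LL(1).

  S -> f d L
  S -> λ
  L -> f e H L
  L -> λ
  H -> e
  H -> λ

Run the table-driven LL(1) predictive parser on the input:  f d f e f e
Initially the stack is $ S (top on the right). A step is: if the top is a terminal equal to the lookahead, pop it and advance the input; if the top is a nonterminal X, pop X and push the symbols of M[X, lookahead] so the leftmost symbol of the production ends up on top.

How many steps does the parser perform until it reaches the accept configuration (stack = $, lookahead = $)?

12

      Stack      Input          Action
   1  $ S        f d f e f e $  expand S -> f d L
   2  $ L d f    f d f e f e $  match f
   3  $ L d      d f e f e $    match d
   4  $ L        f e f e $      expand L -> f e H L
   5  $ L H e f  f e f e $      match f
   6  $ L H e    e f e $        match e
   7  $ L H      f e $          expand H -> λ
   8  $ L        f e $          expand L -> f e H L
   9  $ L H e f  f e $          match f
  10  $ L H e    e $            match e
  11  $ L H      $              expand H -> λ
  12  $ L        $              expand L -> λ
Accept reached after 12 steps.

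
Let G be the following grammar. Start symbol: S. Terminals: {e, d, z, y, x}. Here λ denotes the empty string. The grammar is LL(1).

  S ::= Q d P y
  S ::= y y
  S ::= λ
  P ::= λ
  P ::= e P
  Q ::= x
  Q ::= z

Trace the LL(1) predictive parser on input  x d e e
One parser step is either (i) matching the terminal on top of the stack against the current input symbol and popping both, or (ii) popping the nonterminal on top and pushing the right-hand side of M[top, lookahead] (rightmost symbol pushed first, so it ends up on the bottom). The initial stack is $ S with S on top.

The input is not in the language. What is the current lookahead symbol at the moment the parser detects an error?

     Stack      Input      Action
  1  $ S        x d e e $  expand S ::= Q d P y
  2  $ y P d Q  x d e e $  expand Q ::= x
  3  $ y P d x  x d e e $  match x
  4  $ y P d    d e e $    match d
  5  $ y P      e e $      expand P ::= e P
  6  $ y P e    e e $      match e
  7  $ y P      e $        expand P ::= e P
  8  $ y P e    e $        match e
  9  $ y P      $          error: M[P, $] is empty

$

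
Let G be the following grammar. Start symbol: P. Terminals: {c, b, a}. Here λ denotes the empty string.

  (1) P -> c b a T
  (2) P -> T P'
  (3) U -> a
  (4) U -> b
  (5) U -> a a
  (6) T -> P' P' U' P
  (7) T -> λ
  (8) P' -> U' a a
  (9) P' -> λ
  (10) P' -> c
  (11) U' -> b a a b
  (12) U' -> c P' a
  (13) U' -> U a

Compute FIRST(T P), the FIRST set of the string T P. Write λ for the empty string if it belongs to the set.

{λ, a, b, c}

FIRST(U): from U->a we get {a}; from U->b we get {b}; from U->a a we get {a}. So FIRST(U) = {a, b}.
FIRST(U'): from U'->b a a b we get {b}; from U'->c P' a we get {c}; from U'->U a we get {a, b}. So FIRST(U') = {a, b, c}.
FIRST(P'): from P'->U' a a we get {a, b, c}; from P'->λ we get {λ}; from P'->c we get {c}. So FIRST(P') = {λ, a, b, c}.
FIRST(T): from T->P' P' U' P we get {a, b, c}; from T->λ we get {λ}. So FIRST(T) = {λ, a, b, c}.
FIRST(P): from P->c b a T we get {c}; from P->T P' we get {λ, a, b, c}. So FIRST(P) = {λ, a, b, c}.
FIRST(T P): take FIRST of each symbol in turn, carrying on past any symbol whose FIRST contains λ; result {λ, a, b, c}.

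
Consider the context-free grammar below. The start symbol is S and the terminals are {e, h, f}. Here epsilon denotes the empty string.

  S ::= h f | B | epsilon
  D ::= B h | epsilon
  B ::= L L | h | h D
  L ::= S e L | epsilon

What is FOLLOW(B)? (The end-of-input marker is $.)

{$, e, h}

FIRST(S) = {epsilon, e, h}  (via B)
FIRST(L) = {epsilon, e, h}  (via S e L)
FIRST(B) = {epsilon, e, h}  (via L L)
FIRST(D) = {epsilon, e, h}  (via B h)
FOLLOW(S) includes $ since S is the start symbol.
FOLLOW(S): in L::=S e L, S is followed by e L with FIRST {e}. Thus FOLLOW(S) = {$, e}.
FOLLOW(B): in S::=B, the suffix after B is empty, so FOLLOW(B) ⊇ FOLLOW(S) = {$, e}; in D::=B h, B is followed by h with FIRST {h}. Thus FOLLOW(B) = {$, e, h}.
FOLLOW(D): in B::=h D, the suffix after D is empty, so FOLLOW(D) ⊇ FOLLOW(B) = {$, e, h}. Thus FOLLOW(D) = {$, e, h}.
FOLLOW(L): in B::=L L (occurrence 1), L is followed by L with FIRST {epsilon, e, h}; in B::=L L (occurrence 1), the suffix after L is nullable, so FOLLOW(L) ⊇ FOLLOW(B) = {$, e, h}; in B::=L L (occurrence 2), the suffix after L is empty, so FOLLOW(L) ⊇ FOLLOW(B) = {$, e, h}; in L::=S e L, the suffix after L is empty (adds nothing new). Thus FOLLOW(L) = {$, e, h}.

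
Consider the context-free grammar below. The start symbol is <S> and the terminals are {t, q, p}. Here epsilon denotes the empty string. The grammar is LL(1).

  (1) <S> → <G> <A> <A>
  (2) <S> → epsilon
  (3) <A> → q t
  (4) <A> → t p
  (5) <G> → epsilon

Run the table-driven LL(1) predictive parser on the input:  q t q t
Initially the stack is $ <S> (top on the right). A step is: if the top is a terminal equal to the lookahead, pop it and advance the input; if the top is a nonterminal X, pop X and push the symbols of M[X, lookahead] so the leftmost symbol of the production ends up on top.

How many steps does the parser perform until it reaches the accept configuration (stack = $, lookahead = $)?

8

     Stack          Input      Action
  1  $ <S>          q t q t $  expand <S> → <G> <A> <A>
  2  $ <A> <A> <G>  q t q t $  expand <G> → epsilon
  3  $ <A> <A>      q t q t $  expand <A> → q t
  4  $ <A> t q      q t q t $  match q
  5  $ <A> t        t q t $    match t
  6  $ <A>          q t $      expand <A> → q t
  7  $ t q          q t $      match q
  8  $ t            t $        match t
Accept reached after 8 steps.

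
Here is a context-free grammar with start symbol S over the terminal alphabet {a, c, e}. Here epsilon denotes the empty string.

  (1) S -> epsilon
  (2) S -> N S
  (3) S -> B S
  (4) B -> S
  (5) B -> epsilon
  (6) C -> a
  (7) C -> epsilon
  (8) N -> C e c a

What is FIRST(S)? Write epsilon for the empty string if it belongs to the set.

FIRST(C): from C->a we get {a}; from C->epsilon we get {epsilon}. So FIRST(C) = {epsilon, a}.
FIRST(N): from N->C e c a we get {a, e}. So FIRST(N) = {a, e}.
FIRST(S): from S->epsilon we get {epsilon}; from S->N S we get {a, e}; from S->B S we get {epsilon, a, e}. So FIRST(S) = {epsilon, a, e}.
FIRST(B): from B->S we get {epsilon, a, e}; from B->epsilon we get {epsilon}. So FIRST(B) = {epsilon, a, e}.

{epsilon, a, e}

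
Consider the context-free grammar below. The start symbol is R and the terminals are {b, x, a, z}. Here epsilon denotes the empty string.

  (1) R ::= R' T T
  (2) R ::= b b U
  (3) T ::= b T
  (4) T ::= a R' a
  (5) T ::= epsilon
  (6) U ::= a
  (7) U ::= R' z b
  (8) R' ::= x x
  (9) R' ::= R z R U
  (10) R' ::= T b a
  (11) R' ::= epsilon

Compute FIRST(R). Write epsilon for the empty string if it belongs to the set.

{epsilon, a, b, x, z}

FIRST(T): from T::=b T we get {b}; from T::=a R' a we get {a}; from T::=epsilon we get {epsilon}. So FIRST(T) = {epsilon, a, b}.
FIRST(R): from R::=R' T T we get {epsilon, a, b, x, z}; from R::=b b U we get {b}. So FIRST(R) = {epsilon, a, b, x, z}.
FIRST(R'): from R'::=x x we get {x}; from R'::=R z R U we get {a, b, x, z}; from R'::=T b a we get {a, b}; from R'::=epsilon we get {epsilon}. So FIRST(R') = {epsilon, a, b, x, z}.
FIRST(U): from U::=a we get {a}; from U::=R' z b we get {a, b, x, z}. So FIRST(U) = {a, b, x, z}.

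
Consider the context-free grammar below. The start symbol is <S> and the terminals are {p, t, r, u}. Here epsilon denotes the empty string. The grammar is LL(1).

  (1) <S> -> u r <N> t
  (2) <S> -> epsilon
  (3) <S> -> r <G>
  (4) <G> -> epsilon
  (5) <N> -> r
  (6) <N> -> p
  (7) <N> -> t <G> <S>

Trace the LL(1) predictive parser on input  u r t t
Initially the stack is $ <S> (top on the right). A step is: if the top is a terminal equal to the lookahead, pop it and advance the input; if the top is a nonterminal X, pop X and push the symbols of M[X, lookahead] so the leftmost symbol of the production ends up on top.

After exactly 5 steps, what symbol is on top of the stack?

step 1: stack=$ <S>  input=u r t t $  — expand <S> -> u r <N> t
step 2: stack=$ t <N> r u  input=u r t t $  — match u
step 3: stack=$ t <N> r  input=r t t $  — match r
step 4: stack=$ t <N>  input=t t $  — expand <N> -> t <G> <S>
step 5: stack=$ t <S> <G> t  input=t t $  — match t
Stack after step 5: $ t <S> <G> (top = <G>).

<G>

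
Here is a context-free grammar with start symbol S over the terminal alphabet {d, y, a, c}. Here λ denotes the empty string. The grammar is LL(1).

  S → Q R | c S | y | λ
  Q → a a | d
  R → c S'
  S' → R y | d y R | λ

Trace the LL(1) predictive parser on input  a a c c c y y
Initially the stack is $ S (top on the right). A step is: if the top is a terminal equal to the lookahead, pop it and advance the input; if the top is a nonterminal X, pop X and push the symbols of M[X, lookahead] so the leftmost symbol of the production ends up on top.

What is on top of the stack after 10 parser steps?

R

      Stack     Input            Action
   1  $ S       a a c c c y y $  expand S → Q R
   2  $ R Q     a a c c c y y $  expand Q → a a
   3  $ R a a   a a c c c y y $  match a
   4  $ R a     a c c c y y $    match a
   5  $ R       c c c y y $      expand R → c S'
   6  $ S' c    c c c y y $      match c
   7  $ S'      c c y y $        expand S' → R y
   8  $ y R     c c y y $        expand R → c S'
   9  $ y S' c  c c y y $        match c
  10  $ y S'    c y y $          expand S' → R y
Stack after step 10: $ y y R (top = R).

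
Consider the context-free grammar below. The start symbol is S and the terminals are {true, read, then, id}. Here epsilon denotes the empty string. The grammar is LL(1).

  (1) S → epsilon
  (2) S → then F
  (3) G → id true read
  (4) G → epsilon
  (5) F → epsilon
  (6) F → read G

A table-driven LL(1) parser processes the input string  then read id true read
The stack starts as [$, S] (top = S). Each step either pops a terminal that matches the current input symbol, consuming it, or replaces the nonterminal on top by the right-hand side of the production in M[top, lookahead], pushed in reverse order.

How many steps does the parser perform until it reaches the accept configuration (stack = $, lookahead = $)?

step 1: stack=$ S  input=then read id true read $  — expand S → then F
step 2: stack=$ F then  input=then read id true read $  — match then
step 3: stack=$ F  input=read id true read $  — expand F → read G
step 4: stack=$ G read  input=read id true read $  — match read
step 5: stack=$ G  input=id true read $  — expand G → id true read
step 6: stack=$ read true id  input=id true read $  — match id
step 7: stack=$ read true  input=true read $  — match true
step 8: stack=$ read  input=read $  — match read
Accept reached after 8 steps.

8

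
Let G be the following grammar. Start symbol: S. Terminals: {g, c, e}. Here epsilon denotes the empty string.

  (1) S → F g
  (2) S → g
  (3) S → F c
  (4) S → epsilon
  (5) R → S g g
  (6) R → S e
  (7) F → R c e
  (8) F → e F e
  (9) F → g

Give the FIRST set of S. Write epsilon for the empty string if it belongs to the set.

{epsilon, e, g}

FIRST(S): from S→F g we get {e, g}; from S→g we get {g}; from S→F c we get {e, g}; from S→epsilon we get {epsilon}. So FIRST(S) = {epsilon, e, g}.
FIRST(R): from R→S g g we get {e, g}; from R→S e we get {e, g}. So FIRST(R) = {e, g}.
FIRST(F): from F→R c e we get {e, g}; from F→e F e we get {e}; from F→g we get {g}. So FIRST(F) = {e, g}.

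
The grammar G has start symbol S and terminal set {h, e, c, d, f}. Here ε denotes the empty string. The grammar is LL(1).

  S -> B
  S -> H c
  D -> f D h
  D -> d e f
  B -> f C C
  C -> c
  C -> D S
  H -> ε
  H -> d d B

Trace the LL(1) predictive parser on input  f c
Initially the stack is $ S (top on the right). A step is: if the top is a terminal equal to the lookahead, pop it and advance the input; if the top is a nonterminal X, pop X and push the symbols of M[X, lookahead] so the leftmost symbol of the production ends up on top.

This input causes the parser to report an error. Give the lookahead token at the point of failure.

$

step 1: stack=$ S  input=f c $  — expand S -> B
step 2: stack=$ B  input=f c $  — expand B -> f C C
step 3: stack=$ C C f  input=f c $  — match f
step 4: stack=$ C C  input=c $  — expand C -> c
step 5: stack=$ C c  input=c $  — match c
step 6: stack=$ C  input=$  — error: M[C, $] is empty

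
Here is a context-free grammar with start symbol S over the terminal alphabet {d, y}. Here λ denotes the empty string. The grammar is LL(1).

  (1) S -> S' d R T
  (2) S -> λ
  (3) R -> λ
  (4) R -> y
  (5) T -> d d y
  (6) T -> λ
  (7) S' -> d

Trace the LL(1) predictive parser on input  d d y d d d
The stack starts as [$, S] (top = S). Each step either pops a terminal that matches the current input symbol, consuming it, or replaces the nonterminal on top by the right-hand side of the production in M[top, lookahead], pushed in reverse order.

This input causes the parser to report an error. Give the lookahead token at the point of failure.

d

step 1: stack=$ S  input=d d y d d d $  — expand S -> S' d R T
step 2: stack=$ T R d S'  input=d d y d d d $  — expand S' -> d
step 3: stack=$ T R d d  input=d d y d d d $  — match d
step 4: stack=$ T R d  input=d y d d d $  — match d
step 5: stack=$ T R  input=y d d d $  — expand R -> y
step 6: stack=$ T y  input=y d d d $  — match y
step 7: stack=$ T  input=d d d $  — expand T -> d d y
step 8: stack=$ y d d  input=d d d $  — match d
step 9: stack=$ y d  input=d d $  — match d
step 10: stack=$ y  input=d $  — error: top is terminal y but lookahead is d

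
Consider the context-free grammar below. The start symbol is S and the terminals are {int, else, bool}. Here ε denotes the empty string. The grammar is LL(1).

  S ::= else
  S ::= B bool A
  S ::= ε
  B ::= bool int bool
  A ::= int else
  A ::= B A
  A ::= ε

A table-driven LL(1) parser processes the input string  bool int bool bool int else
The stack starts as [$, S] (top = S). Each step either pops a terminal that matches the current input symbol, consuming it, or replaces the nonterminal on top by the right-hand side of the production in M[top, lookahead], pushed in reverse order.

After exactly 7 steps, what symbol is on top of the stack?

     Stack                   Input                          Action
  1  $ S                     bool int bool bool int else $  expand S ::= B bool A
  2  $ A bool B              bool int bool bool int else $  expand B ::= bool int bool
  3  $ A bool bool int bool  bool int bool bool int else $  match bool
  4  $ A bool bool int       int bool bool int else $       match int
  5  $ A bool bool           bool bool int else $           match bool
  6  $ A bool                bool int else $                match bool
  7  $ A                     int else $                     expand A ::= int else
Stack after step 7: $ else int (top = int).

int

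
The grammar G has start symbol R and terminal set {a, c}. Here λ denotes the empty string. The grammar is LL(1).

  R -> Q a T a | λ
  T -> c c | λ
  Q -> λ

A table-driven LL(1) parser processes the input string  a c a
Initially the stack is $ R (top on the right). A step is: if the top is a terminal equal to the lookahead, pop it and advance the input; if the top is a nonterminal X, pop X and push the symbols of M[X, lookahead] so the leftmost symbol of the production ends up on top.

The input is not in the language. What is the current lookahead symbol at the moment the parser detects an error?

a

     Stack      Input    Action
  1  $ R        a c a $  expand R -> Q a T a
  2  $ a T a Q  a c a $  expand Q -> λ
  3  $ a T a    a c a $  match a
  4  $ a T      c a $    expand T -> c c
  5  $ a c c    c a $    match c
  6  $ a c      a $      error: top is terminal c but lookahead is a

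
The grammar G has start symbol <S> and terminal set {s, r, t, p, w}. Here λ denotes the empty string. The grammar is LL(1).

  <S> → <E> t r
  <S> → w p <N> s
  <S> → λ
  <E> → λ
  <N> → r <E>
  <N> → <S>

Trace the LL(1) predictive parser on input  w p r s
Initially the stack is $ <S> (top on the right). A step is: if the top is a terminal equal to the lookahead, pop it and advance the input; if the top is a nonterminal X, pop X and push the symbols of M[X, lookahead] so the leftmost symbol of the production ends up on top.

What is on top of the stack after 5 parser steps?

     Stack        Input      Action
  1  $ <S>        w p r s $  expand <S> → w p <N> s
  2  $ s <N> p w  w p r s $  match w
  3  $ s <N> p    p r s $    match p
  4  $ s <N>      r s $      expand <N> → r <E>
  5  $ s <E> r    r s $      match r
Stack after step 5: $ s <E> (top = <E>).

<E>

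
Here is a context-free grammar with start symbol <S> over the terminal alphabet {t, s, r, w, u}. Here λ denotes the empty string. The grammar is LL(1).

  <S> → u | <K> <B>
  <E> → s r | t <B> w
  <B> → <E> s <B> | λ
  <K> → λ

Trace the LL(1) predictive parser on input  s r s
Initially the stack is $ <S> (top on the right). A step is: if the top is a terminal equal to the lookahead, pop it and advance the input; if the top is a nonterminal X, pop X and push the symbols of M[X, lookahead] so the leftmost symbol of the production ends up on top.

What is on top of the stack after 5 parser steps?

     Stack        Input    Action
  1  $ <S>        s r s $  expand <S> → <K> <B>
  2  $ <B> <K>    s r s $  expand <K> → λ
  3  $ <B>        s r s $  expand <B> → <E> s <B>
  4  $ <B> s <E>  s r s $  expand <E> → s r
  5  $ <B> s r s  s r s $  match s
Stack after step 5: $ <B> s r (top = r).

r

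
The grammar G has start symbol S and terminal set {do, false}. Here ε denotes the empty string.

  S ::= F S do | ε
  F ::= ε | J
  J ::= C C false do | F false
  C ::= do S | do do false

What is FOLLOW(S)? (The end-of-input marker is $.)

FIRST(C): from C::=do S we get {do}; from C::=do do false we get {do}. So FIRST(C) = {do}.
FIRST(S): from S::=F S do we get {do, false}; from S::=ε we get {ε}. So FIRST(S) = {ε, do, false}.
FIRST(F): from F::=ε we get {ε}; from F::=J we get {do, false}. So FIRST(F) = {ε, do, false}.
FIRST(J): from J::=C C false do we get {do}; from J::=F false we get {do, false}. So FIRST(J) = {do, false}.
FOLLOW(S) includes $ since S is the start symbol.
FOLLOW(F): in S::=F S do, F is followed by S do with FIRST {do, false}; in J::=F false, F is followed by false with FIRST {false}. Thus FOLLOW(F) = {do, false}.
FOLLOW(J): in F::=J, the suffix after J is empty, so FOLLOW(J) ⊇ FOLLOW(F) = {do, false}. Thus FOLLOW(J) = {do, false}.
FOLLOW(C): in J::=C C false do (occurrence 1), C is followed by C false do with FIRST {do}; in J::=C C false do (occurrence 2), C is followed by false do with FIRST {false}. Thus FOLLOW(C) = {do, false}.
FOLLOW(S): in S::=F S do, S is followed by do with FIRST {do}; in C::=do S, the suffix after S is empty, so FOLLOW(S) ⊇ FOLLOW(C) = {do, false}. Thus FOLLOW(S) = {$, do, false}.

{$, do, false}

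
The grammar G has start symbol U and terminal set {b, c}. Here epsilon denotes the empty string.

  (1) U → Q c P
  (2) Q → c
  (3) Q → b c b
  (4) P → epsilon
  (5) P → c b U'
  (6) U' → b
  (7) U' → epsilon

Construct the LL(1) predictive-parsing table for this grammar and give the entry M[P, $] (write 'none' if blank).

FIRST(Q): from Q→c we get {c}; from Q→b c b we get {b}. So FIRST(Q) = {b, c}.
FIRST(P): from P→epsilon we get {epsilon}; from P→c b U' we get {c}. So FIRST(P) = {epsilon, c}.
FIRST(U'): from U'→b we get {b}; from U'→epsilon we get {epsilon}. So FIRST(U') = {epsilon, b}.
FIRST(U): from U→Q c P we get {b, c}. So FIRST(U) = {b, c}.
FOLLOW(U) includes $ since U is the start symbol.
FOLLOW(U): U appears on no right-hand side. Thus FOLLOW(U) = {$}.
FOLLOW(P): in U→Q c P, the suffix after P is empty, so FOLLOW(P) ⊇ FOLLOW(U) = {$}. Thus FOLLOW(P) = {$}.
For P → epsilon: FIRST(epsilon) = {epsilon}, so it goes in M[P, t] for t ∈ {}; since epsilon ∈ FIRST, also for every t ∈ FOLLOW(P) = {$}.
For P → c b U': FIRST(c b U') = {c}, so it goes in M[P, t] for t ∈ {c}.

P → epsilon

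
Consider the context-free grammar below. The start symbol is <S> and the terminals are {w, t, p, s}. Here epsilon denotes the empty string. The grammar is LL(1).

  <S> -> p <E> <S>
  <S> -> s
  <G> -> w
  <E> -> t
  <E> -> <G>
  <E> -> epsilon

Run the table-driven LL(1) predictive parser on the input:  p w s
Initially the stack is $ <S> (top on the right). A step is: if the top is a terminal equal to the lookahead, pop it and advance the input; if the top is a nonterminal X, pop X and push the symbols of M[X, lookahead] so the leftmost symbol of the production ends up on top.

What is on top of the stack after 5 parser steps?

     Stack        Input    Action
  1  $ <S>        p w s $  expand <S> -> p <E> <S>
  2  $ <S> <E> p  p w s $  match p
  3  $ <S> <E>    w s $    expand <E> -> <G>
  4  $ <S> <G>    w s $    expand <G> -> w
  5  $ <S> w      w s $    match w
Stack after step 5: $ <S> (top = <S>).

<S>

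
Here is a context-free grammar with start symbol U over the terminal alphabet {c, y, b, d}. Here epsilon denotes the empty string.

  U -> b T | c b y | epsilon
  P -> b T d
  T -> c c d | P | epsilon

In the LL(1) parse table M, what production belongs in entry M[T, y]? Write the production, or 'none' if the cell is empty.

none

FIRST(U) = {epsilon, b, c}
FIRST(P) = {b}
FIRST(T) = {epsilon, b, c}  (via P)
FOLLOW(U) includes $ since U is the start symbol.
FOLLOW(U): U appears on no right-hand side. Thus FOLLOW(U) = {$}.
FOLLOW(T): in U->b T, the suffix after T is empty, so FOLLOW(T) ⊇ FOLLOW(U) = {$}; in P->b T d, T is followed by d with FIRST {d}. Thus FOLLOW(T) = {$, d}.
For T -> c c d: FIRST(c c d) = {c}, so it goes in M[T, t] for t ∈ {c}.
For T -> P: FIRST(P) = {b}, so it goes in M[T, t] for t ∈ {b}.
For T -> epsilon: FIRST(epsilon) = {epsilon}, so it goes in M[T, t] for t ∈ {}; since epsilon ∈ FIRST, also for every t ∈ FOLLOW(T) = {$, d}.
None of these place a production in M[T, y].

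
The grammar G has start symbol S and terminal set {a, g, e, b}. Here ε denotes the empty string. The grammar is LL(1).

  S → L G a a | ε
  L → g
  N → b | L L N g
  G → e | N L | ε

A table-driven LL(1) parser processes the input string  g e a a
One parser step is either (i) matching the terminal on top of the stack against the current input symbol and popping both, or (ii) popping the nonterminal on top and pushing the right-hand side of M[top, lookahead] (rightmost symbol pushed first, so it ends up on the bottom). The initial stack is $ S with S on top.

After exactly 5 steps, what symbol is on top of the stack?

a

     Stack      Input      Action
  1  $ S        g e a a $  expand S → L G a a
  2  $ a a G L  g e a a $  expand L → g
  3  $ a a G g  g e a a $  match g
  4  $ a a G    e a a $    expand G → e
  5  $ a a e    e a a $    match e
Stack after step 5: $ a a (top = a).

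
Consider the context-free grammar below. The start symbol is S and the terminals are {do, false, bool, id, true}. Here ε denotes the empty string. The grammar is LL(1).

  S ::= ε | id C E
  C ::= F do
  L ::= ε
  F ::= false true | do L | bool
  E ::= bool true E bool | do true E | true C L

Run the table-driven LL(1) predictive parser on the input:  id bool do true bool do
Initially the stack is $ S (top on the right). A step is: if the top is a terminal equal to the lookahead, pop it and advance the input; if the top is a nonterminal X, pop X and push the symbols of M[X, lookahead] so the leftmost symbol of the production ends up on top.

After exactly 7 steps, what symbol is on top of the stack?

true

step 1: stack=$ S  input=id bool do true bool do $  — expand S ::= id C E
step 2: stack=$ E C id  input=id bool do true bool do $  — match id
step 3: stack=$ E C  input=bool do true bool do $  — expand C ::= F do
step 4: stack=$ E do F  input=bool do true bool do $  — expand F ::= bool
step 5: stack=$ E do bool  input=bool do true bool do $  — match bool
step 6: stack=$ E do  input=do true bool do $  — match do
step 7: stack=$ E  input=true bool do $  — expand E ::= true C L
Stack after step 7: $ L C true (top = true).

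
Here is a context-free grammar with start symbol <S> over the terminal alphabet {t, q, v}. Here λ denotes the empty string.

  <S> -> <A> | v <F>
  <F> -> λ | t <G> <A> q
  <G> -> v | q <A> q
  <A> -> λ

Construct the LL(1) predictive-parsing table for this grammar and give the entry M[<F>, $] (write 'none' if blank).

<F> -> λ

FIRST(<F>) = {λ, t}
FIRST(<G>) = {q, v}
FIRST(<A>) = {λ}
FIRST(<S>) = {λ, v}  (via <A>)
FOLLOW(<S>) includes $ since <S> is the start symbol.
FOLLOW(<S>): <S> appears on no right-hand side. Thus FOLLOW(<S>) = {$}.
FOLLOW(<F>): in <S>->v <F>, the suffix after <F> is empty, so FOLLOW(<F>) ⊇ FOLLOW(<S>) = {$}. Thus FOLLOW(<F>) = {$}.
For <F> -> λ: FIRST(λ) = {λ}, so it goes in M[<F>, t] for t ∈ {}; since λ ∈ FIRST, also for every t ∈ FOLLOW(<F>) = {$}.
For <F> -> t <G> <A> q: FIRST(t <G> <A> q) = {t}, so it goes in M[<F>, t] for t ∈ {t}.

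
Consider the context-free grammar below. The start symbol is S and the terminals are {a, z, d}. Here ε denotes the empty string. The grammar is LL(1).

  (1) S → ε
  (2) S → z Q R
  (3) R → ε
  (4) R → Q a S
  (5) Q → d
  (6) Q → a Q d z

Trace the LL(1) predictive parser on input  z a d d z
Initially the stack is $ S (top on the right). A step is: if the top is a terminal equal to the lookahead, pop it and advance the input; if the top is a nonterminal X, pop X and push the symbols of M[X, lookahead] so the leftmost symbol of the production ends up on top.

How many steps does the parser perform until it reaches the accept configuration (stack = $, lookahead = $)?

9

step 1: stack=$ S  input=z a d d z $  — expand S → z Q R
step 2: stack=$ R Q z  input=z a d d z $  — match z
step 3: stack=$ R Q  input=a d d z $  — expand Q → a Q d z
step 4: stack=$ R z d Q a  input=a d d z $  — match a
step 5: stack=$ R z d Q  input=d d z $  — expand Q → d
step 6: stack=$ R z d d  input=d d z $  — match d
step 7: stack=$ R z d  input=d z $  — match d
step 8: stack=$ R z  input=z $  — match z
step 9: stack=$ R  input=$  — expand R → ε
Accept reached after 9 steps.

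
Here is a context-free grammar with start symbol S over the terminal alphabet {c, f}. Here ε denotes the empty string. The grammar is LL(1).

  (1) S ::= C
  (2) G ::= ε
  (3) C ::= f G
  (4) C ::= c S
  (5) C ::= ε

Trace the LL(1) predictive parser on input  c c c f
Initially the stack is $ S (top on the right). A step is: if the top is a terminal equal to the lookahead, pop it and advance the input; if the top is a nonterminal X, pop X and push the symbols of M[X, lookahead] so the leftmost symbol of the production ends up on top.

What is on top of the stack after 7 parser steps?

step 1: stack=$ S  input=c c c f $  — expand S ::= C
step 2: stack=$ C  input=c c c f $  — expand C ::= c S
step 3: stack=$ S c  input=c c c f $  — match c
step 4: stack=$ S  input=c c f $  — expand S ::= C
step 5: stack=$ C  input=c c f $  — expand C ::= c S
step 6: stack=$ S c  input=c c f $  — match c
step 7: stack=$ S  input=c f $  — expand S ::= C
Stack after step 7: $ C (top = C).

C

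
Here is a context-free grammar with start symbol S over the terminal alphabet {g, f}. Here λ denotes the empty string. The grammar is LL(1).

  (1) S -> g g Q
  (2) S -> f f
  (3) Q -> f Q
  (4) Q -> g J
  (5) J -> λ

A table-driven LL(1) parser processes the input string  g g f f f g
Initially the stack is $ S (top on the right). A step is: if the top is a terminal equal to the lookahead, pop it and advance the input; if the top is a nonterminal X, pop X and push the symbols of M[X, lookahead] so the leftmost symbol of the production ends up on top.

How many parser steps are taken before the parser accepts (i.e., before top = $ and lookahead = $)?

12

step 1: stack=$ S  input=g g f f f g $  — expand S -> g g Q
step 2: stack=$ Q g g  input=g g f f f g $  — match g
step 3: stack=$ Q g  input=g f f f g $  — match g
step 4: stack=$ Q  input=f f f g $  — expand Q -> f Q
step 5: stack=$ Q f  input=f f f g $  — match f
step 6: stack=$ Q  input=f f g $  — expand Q -> f Q
step 7: stack=$ Q f  input=f f g $  — match f
step 8: stack=$ Q  input=f g $  — expand Q -> f Q
step 9: stack=$ Q f  input=f g $  — match f
step 10: stack=$ Q  input=g $  — expand Q -> g J
step 11: stack=$ J g  input=g $  — match g
step 12: stack=$ J  input=$  — expand J -> λ
Accept reached after 12 steps.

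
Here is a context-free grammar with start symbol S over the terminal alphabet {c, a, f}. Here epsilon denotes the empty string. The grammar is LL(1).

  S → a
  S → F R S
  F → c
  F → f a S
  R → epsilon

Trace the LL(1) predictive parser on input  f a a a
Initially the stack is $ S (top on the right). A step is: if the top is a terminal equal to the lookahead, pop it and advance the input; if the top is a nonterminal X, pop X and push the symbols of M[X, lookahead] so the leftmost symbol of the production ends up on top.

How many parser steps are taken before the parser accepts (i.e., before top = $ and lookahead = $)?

     Stack        Input      Action
  1  $ S          f a a a $  expand S → F R S
  2  $ S R F      f a a a $  expand F → f a S
  3  $ S R S a f  f a a a $  match f
  4  $ S R S a    a a a $    match a
  5  $ S R S      a a $      expand S → a
  6  $ S R a      a a $      match a
  7  $ S R        a $        expand R → epsilon
  8  $ S          a $        expand S → a
  9  $ a          a $        match a
Accept reached after 9 steps.

9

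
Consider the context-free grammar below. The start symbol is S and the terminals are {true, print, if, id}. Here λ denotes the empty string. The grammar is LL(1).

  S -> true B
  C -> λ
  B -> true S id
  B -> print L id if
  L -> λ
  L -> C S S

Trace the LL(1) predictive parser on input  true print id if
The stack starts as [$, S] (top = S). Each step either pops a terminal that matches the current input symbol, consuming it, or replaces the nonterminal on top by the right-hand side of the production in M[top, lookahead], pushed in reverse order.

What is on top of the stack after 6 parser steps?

if

     Stack            Input               Action
  1  $ S              true print id if $  expand S -> true B
  2  $ B true         true print id if $  match true
  3  $ B              print id if $       expand B -> print L id if
  4  $ if id L print  print id if $       match print
  5  $ if id L        id if $             expand L -> λ
  6  $ if id          id if $             match id
Stack after step 6: $ if (top = if).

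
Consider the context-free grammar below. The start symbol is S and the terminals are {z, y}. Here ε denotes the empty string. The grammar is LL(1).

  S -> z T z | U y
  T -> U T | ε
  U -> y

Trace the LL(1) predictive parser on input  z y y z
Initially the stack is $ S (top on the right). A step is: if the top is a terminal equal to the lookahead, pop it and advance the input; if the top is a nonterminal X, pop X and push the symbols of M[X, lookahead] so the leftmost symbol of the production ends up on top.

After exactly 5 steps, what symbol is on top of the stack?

T

step 1: stack=$ S  input=z y y z $  — expand S -> z T z
step 2: stack=$ z T z  input=z y y z $  — match z
step 3: stack=$ z T  input=y y z $  — expand T -> U T
step 4: stack=$ z T U  input=y y z $  — expand U -> y
step 5: stack=$ z T y  input=y y z $  — match y
Stack after step 5: $ z T (top = T).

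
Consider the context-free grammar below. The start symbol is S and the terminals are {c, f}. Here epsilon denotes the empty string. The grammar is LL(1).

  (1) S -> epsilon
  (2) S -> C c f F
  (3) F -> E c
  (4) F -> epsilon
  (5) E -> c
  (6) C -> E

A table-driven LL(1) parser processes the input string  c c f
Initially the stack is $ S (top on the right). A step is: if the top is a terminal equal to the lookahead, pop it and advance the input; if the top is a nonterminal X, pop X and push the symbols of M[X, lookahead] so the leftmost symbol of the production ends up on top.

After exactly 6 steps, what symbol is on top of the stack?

F

step 1: stack=$ S  input=c c f $  — expand S -> C c f F
step 2: stack=$ F f c C  input=c c f $  — expand C -> E
step 3: stack=$ F f c E  input=c c f $  — expand E -> c
step 4: stack=$ F f c c  input=c c f $  — match c
step 5: stack=$ F f c  input=c f $  — match c
step 6: stack=$ F f  input=f $  — match f
Stack after step 6: $ F (top = F).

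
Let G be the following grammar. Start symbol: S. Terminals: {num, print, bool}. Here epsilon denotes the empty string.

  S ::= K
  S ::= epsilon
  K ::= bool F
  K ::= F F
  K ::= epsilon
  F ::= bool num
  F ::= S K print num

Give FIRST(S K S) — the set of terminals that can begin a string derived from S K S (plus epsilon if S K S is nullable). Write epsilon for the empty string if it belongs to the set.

FIRST(S): from S::=K we get {epsilon, bool, print}; from S::=epsilon we get {epsilon}. So FIRST(S) = {epsilon, bool, print}.
FIRST(K): from K::=bool F we get {bool}; from K::=F F we get {bool, print}; from K::=epsilon we get {epsilon}. So FIRST(K) = {epsilon, bool, print}.
FIRST(F): from F::=bool num we get {bool}; from F::=S K print num we get {bool, print}. So FIRST(F) = {bool, print}.
FIRST(S K S): take FIRST of each symbol in turn, carrying on past any symbol whose FIRST contains epsilon; result {epsilon, bool, print}.

{epsilon, bool, print}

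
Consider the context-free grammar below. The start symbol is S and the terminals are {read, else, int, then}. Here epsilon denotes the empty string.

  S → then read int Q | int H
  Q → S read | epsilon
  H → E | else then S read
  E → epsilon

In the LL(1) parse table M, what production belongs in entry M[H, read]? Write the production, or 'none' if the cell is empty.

FIRST(S): from S→then read int Q we get {then}; from S→int H we get {int}. So FIRST(S) = {int, then}.
FIRST(E): from E→epsilon we get {epsilon}. So FIRST(E) = {epsilon}.
FIRST(Q): from Q→S read we get {int, then}; from Q→epsilon we get {epsilon}. So FIRST(Q) = {epsilon, int, then}.
FIRST(H): from H→E we get {epsilon}; from H→else then S read we get {else}. So FIRST(H) = {epsilon, else}.
FOLLOW(S) includes $ since S is the start symbol.
FOLLOW(S): in Q→S read, S is followed by read with FIRST {read}; in H→else then S read, S is followed by read with FIRST {read}. Thus FOLLOW(S) = {$, read}.
FOLLOW(H): in S→int H, the suffix after H is empty, so FOLLOW(H) ⊇ FOLLOW(S) = {$, read}. Thus FOLLOW(H) = {$, read}.
For H → E: FIRST(E) = {epsilon}, so it goes in M[H, t] for t ∈ {}; since epsilon ∈ FIRST, also for every t ∈ FOLLOW(H) = {$, read}.
For H → else then S read: FIRST(else then S read) = {else}, so it goes in M[H, t] for t ∈ {else}.

H → E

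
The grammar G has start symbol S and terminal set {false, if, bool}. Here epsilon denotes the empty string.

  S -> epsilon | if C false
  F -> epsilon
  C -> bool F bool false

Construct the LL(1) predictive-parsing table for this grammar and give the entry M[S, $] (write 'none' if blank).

S -> epsilon

FIRST(S): from S->epsilon we get {epsilon}; from S->if C false we get {if}. So FIRST(S) = {epsilon, if}.
FIRST(F): from F->epsilon we get {epsilon}. So FIRST(F) = {epsilon}.
FIRST(C): from C->bool F bool false we get {bool}. So FIRST(C) = {bool}.
FOLLOW(S) includes $ since S is the start symbol.
FOLLOW(S): S appears on no right-hand side. Thus FOLLOW(S) = {$}.
For S -> epsilon: FIRST(epsilon) = {epsilon}, so it goes in M[S, t] for t ∈ {}; since epsilon ∈ FIRST, also for every t ∈ FOLLOW(S) = {$}.
For S -> if C false: FIRST(if C false) = {if}, so it goes in M[S, t] for t ∈ {if}.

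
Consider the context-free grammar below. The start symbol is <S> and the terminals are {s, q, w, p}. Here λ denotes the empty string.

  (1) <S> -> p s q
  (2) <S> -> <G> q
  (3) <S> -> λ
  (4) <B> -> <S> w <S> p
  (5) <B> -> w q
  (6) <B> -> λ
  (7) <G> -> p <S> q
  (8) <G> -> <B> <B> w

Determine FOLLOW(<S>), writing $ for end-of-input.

{$, p, q, w}

FIRST(<S>) = {λ, p, w}  (via <G> q)
FIRST(<B>) = {λ, p, w}  (via <S> w <S> p)
FIRST(<G>) = {p, w}  (via <B> <B> w)
FOLLOW(<S>) includes $ since <S> is the start symbol.
FOLLOW(<S>): in <B>-><S> w <S> p (occurrence 1), <S> is followed by w <S> p with FIRST {w}; in <B>-><S> w <S> p (occurrence 2), <S> is followed by p with FIRST {p}; in <G>->p <S> q, <S> is followed by q with FIRST {q}. Thus FOLLOW(<S>) = {$, p, q, w}.
FOLLOW(<B>): in <G>-><B> <B> w (occurrence 1), <B> is followed by <B> w with FIRST {p, w}; in <G>-><B> <B> w (occurrence 2), <B> is followed by w with FIRST {w}. Thus FOLLOW(<B>) = {p, w}.
FOLLOW(<G>): in <S>-><G> q, <G> is followed by q with FIRST {q}. Thus FOLLOW(<G>) = {q}.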